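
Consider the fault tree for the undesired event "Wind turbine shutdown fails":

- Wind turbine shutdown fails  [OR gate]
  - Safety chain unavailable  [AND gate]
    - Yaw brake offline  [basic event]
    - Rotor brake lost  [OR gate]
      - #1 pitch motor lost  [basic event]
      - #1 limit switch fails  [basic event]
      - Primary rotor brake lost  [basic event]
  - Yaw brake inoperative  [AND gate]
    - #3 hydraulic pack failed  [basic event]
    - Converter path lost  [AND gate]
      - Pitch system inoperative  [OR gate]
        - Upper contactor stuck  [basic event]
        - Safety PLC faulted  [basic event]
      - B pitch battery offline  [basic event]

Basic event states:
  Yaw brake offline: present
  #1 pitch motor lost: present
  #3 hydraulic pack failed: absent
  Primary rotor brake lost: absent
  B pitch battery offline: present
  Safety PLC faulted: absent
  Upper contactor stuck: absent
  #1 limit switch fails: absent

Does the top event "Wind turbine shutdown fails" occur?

Rotor brake lost [OR]: #1 pitch motor lost=occurs, #1 limit switch fails=not, Primary rotor brake lost=not → at least one input occurs → occurs.
Safety chain unavailable [AND]: Yaw brake offline=occurs, Rotor brake lost=occurs → all inputs occur → occurs.
Pitch system inoperative [OR]: Upper contactor stuck=not, Safety PLC faulted=not → no input occurs → does not occur.
Converter path lost [AND]: Pitch system inoperative=not, B pitch battery offline=occurs → not all inputs occur → does not occur.
Yaw brake inoperative [AND]: #3 hydraulic pack failed=not, Converter path lost=not → not all inputs occur → does not occur.
Wind turbine shutdown fails [OR]: Safety chain unavailable=occurs, Yaw brake inoperative=not → at least one input occurs → occurs.

Yes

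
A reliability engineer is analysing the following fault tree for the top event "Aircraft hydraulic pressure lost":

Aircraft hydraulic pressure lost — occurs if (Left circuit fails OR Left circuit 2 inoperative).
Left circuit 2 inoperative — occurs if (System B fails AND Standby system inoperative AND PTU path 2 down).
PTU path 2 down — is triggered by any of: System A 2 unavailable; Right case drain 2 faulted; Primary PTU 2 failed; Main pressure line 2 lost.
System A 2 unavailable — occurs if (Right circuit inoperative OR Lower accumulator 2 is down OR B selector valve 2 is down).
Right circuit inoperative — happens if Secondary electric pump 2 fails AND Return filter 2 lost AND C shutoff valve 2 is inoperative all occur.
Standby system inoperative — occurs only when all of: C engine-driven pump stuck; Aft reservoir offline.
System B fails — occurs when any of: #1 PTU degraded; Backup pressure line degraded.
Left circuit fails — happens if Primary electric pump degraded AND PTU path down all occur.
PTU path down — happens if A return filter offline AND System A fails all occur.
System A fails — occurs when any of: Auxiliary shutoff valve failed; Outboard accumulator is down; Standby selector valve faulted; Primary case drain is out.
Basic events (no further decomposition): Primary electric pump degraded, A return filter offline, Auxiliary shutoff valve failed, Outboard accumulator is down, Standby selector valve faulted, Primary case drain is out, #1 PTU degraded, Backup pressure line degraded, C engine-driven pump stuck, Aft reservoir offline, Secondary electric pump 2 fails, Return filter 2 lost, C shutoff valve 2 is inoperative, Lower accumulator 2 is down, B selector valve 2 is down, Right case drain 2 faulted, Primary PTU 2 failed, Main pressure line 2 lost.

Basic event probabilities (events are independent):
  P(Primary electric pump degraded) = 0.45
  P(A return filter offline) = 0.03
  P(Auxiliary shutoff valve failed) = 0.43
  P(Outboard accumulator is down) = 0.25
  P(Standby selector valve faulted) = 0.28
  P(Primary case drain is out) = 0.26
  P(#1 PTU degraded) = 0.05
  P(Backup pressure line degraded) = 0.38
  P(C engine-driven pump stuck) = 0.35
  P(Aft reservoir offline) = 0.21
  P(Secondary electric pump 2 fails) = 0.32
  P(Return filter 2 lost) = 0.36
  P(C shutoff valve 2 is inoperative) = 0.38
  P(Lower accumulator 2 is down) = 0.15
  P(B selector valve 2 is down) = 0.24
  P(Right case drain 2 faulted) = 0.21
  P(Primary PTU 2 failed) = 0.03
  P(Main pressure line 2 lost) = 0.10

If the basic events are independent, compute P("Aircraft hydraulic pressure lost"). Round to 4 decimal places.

0.0276

P(System A fails) [OR] = 1 − (1−0.43) × (1−0.25) × (1−0.28) × (1−0.26) = 0.772228
P(PTU path down) [AND] = 0.03 × 0.772228 = 0.023167
P(Left circuit fails) [AND] = 0.45 × 0.023167 = 0.010425
P(System B fails) [OR] = 1 − (1−0.05) × (1−0.38) = 0.411000
P(Standby system inoperative) [AND] = 0.35 × 0.21 = 0.073500
P(Right circuit inoperative) [AND] = 0.32 × 0.36 × 0.38 = 0.043776
P(System A 2 unavailable) [OR] = 1 − (1−0.043776) × (1−0.15) × (1−0.24) = 0.382279
P(PTU path 2 down) [OR] = 1 − (1−0.382279) × (1−0.21) × (1−0.03) × (1−0.10) = 0.573976
P(Left circuit 2 inoperative) [AND] = 0.411000 × 0.073500 × 0.573976 = 0.017339
P(Aircraft hydraulic pressure lost) [OR] = 1 − (1−0.010425) × (1−0.017339) = 0.027583
Rounded to 4 decimal places: P(Aircraft hydraulic pressure lost) ≈ 0.0276.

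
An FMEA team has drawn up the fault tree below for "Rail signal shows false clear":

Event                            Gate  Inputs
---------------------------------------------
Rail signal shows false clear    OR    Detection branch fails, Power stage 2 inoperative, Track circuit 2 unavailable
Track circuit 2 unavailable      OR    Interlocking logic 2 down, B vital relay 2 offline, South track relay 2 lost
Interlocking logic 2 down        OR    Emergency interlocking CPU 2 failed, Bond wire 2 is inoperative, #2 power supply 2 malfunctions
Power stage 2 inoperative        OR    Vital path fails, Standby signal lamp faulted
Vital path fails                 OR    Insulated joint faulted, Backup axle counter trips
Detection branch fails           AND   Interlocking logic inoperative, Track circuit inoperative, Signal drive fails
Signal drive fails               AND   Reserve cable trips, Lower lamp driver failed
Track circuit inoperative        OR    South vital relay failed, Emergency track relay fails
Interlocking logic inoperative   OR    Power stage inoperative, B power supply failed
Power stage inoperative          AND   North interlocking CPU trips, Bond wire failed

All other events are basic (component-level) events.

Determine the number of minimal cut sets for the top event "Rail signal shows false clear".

12

Power stage inoperative [AND]: one cut set from each child combined → 1 × 1 = 1 cut set(s).
Interlocking logic inoperative [OR]: union of children's cut sets → 2 cut set(s).
Track circuit inoperative [OR]: union of children's cut sets → 2 cut set(s).
Signal drive fails [AND]: one cut set from each child combined → 1 × 1 = 1 cut set(s).
Detection branch fails [AND]: one cut set from each child combined → 2 × 2 × 1 = 4 cut set(s).
Vital path fails [OR]: union of children's cut sets → 2 cut set(s).
Power stage 2 inoperative [OR]: union of children's cut sets → 3 cut set(s).
Interlocking logic 2 down [OR]: union of children's cut sets → 3 cut set(s).
Track circuit 2 unavailable [OR]: union of children's cut sets → 5 cut set(s).
Rail signal shows false clear [OR]: union of children's cut sets → 12 cut set(s).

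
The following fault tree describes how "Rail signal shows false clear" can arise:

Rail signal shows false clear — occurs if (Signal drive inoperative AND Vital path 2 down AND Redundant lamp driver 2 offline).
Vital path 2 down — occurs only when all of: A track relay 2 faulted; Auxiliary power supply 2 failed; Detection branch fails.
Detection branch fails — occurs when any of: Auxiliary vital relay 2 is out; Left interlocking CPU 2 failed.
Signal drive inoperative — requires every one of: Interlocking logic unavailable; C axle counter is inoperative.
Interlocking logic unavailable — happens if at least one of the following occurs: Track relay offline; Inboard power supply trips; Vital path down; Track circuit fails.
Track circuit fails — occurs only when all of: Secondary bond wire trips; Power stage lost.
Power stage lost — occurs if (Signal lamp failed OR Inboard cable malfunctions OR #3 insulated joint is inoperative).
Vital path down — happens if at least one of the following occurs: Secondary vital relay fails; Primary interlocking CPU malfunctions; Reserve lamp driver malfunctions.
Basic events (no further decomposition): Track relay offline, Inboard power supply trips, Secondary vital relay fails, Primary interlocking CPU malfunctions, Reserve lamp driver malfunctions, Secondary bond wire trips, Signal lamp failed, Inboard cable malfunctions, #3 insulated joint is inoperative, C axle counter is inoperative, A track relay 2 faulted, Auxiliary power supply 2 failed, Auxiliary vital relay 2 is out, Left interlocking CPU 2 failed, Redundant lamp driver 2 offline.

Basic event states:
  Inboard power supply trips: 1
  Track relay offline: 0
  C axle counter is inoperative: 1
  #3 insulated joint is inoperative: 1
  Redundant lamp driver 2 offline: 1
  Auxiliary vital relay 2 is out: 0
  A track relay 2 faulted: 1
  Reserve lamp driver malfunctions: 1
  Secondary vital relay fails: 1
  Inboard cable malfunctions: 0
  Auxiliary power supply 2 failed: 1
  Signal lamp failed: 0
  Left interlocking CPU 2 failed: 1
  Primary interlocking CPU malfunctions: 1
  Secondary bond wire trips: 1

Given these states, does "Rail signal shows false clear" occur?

Vital path down [OR]: Secondary vital relay fails=occurs, Primary interlocking CPU malfunctions=occurs, Reserve lamp driver malfunctions=occurs → at least one input occurs → occurs.
Power stage lost [OR]: Signal lamp failed=not, Inboard cable malfunctions=not, #3 insulated joint is inoperative=occurs → at least one input occurs → occurs.
Track circuit fails [AND]: Secondary bond wire trips=occurs, Power stage lost=occurs → all inputs occur → occurs.
Interlocking logic unavailable [OR]: Track relay offline=not, Inboard power supply trips=occurs, Vital path down=occurs, Track circuit fails=occurs → at least one input occurs → occurs.
Signal drive inoperative [AND]: Interlocking logic unavailable=occurs, C axle counter is inoperative=occurs → all inputs occur → occurs.
Detection branch fails [OR]: Auxiliary vital relay 2 is out=not, Left interlocking CPU 2 failed=occurs → at least one input occurs → occurs.
Vital path 2 down [AND]: A track relay 2 faulted=occurs, Auxiliary power supply 2 failed=occurs, Detection branch fails=occurs → all inputs occur → occurs.
Rail signal shows false clear [AND]: Signal drive inoperative=occurs, Vital path 2 down=occurs, Redundant lamp driver 2 offline=occurs → all inputs occur → occurs.

Yes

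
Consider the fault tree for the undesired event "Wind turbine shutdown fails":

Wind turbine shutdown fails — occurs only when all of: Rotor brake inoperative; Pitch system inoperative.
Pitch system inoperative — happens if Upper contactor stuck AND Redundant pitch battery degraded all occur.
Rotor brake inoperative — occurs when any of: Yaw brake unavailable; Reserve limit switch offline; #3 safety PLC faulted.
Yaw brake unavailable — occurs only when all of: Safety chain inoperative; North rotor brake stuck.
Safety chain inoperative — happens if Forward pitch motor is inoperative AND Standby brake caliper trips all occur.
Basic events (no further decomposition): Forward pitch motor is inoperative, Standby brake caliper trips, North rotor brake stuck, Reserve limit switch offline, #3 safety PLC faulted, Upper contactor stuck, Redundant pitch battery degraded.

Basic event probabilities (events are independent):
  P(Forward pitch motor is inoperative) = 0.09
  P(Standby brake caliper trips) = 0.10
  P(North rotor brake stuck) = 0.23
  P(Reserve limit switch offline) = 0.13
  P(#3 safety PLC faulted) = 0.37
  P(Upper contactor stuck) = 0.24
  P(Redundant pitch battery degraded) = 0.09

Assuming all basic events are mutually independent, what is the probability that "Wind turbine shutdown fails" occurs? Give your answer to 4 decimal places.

0.0098

P(Safety chain inoperative) [AND] = 0.09 × 0.10 = 0.009000
P(Yaw brake unavailable) [AND] = 0.009000 × 0.23 = 0.002070
P(Rotor brake inoperative) [OR] = 1 − (1−0.002070) × (1−0.13) × (1−0.37) = 0.453035
P(Pitch system inoperative) [AND] = 0.24 × 0.09 = 0.021600
P(Wind turbine shutdown fails) [AND] = 0.453035 × 0.021600 = 0.009786
Rounded to 4 decimal places: P(Wind turbine shutdown fails) ≈ 0.0098.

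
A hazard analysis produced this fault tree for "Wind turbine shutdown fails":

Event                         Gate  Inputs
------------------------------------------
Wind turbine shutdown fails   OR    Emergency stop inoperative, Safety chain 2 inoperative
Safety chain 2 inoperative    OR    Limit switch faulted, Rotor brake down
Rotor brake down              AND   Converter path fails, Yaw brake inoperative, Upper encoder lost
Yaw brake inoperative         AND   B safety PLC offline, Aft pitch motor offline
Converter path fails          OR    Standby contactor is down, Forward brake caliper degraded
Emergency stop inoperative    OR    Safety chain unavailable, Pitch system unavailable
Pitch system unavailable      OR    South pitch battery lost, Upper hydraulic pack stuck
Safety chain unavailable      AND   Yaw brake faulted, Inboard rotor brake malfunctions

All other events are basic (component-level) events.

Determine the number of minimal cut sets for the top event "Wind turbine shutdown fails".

Safety chain unavailable [AND]: one cut set from each child combined → 1 × 1 = 1 cut set(s).
Pitch system unavailable [OR]: union of children's cut sets → 2 cut set(s).
Emergency stop inoperative [OR]: union of children's cut sets → 3 cut set(s).
Converter path fails [OR]: union of children's cut sets → 2 cut set(s).
Yaw brake inoperative [AND]: one cut set from each child combined → 1 × 1 = 1 cut set(s).
Rotor brake down [AND]: one cut set from each child combined → 2 × 1 × 1 = 2 cut set(s).
Safety chain 2 inoperative [OR]: union of children's cut sets → 3 cut set(s).
Wind turbine shutdown fails [OR]: union of children's cut sets → 6 cut set(s).
Minimal cut sets: {Inboard rotor brake malfunctions, Yaw brake faulted}; {South pitch battery lost}; {Upper hydraulic pack stuck}; {Limit switch faulted}; {Aft pitch motor offline, B safety PLC offline, Standby contactor is down, Upper encoder lost}; {Aft pitch motor offline, B safety PLC offline, Forward brake caliper degraded, Upper encoder lost}.

6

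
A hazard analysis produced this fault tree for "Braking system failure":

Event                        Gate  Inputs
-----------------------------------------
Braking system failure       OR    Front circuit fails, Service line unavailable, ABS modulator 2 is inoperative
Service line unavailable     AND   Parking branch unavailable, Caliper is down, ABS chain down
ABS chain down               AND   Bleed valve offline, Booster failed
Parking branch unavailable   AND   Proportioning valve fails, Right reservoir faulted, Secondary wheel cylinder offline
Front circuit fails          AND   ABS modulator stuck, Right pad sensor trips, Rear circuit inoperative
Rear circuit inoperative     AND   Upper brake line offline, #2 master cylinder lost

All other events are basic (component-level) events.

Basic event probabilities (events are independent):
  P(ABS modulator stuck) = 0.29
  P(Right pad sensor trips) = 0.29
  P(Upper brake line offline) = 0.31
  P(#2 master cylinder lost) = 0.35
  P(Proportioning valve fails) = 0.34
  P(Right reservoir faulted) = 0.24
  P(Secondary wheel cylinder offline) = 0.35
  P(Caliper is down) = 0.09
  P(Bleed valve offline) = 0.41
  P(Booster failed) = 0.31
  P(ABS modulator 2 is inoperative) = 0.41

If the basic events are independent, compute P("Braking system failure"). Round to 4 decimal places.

P(Rear circuit inoperative) [AND] = 0.31 × 0.35 = 0.108500
P(Front circuit fails) [AND] = 0.29 × 0.29 × 0.108500 = 0.009125
P(Parking branch unavailable) [AND] = 0.34 × 0.24 × 0.35 = 0.028560
P(ABS chain down) [AND] = 0.41 × 0.31 = 0.127100
P(Service line unavailable) [AND] = 0.028560 × 0.09 × 0.127100 = 0.000327
P(Braking system failure) [OR] = 1 − (1−0.009125) × (1−0.000327) × (1−0.41) = 0.415575
Rounded to 4 decimal places: P(Braking system failure) ≈ 0.4156.

0.4156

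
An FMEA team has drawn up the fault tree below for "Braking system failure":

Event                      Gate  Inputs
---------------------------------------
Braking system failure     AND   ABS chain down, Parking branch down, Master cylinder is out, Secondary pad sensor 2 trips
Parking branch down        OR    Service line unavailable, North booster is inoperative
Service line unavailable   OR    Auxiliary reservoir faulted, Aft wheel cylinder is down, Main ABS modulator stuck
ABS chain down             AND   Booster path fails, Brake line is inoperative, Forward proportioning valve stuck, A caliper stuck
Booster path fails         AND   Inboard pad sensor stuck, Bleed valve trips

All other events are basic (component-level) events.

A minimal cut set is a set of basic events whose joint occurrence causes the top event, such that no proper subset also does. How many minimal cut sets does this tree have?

4

Booster path fails [AND]: one cut set from each child combined → 1 × 1 = 1 cut set(s).
ABS chain down [AND]: one cut set from each child combined → 1 × 1 × 1 × 1 = 1 cut set(s).
Service line unavailable [OR]: union of children's cut sets → 3 cut set(s).
Parking branch down [OR]: union of children's cut sets → 4 cut set(s).
Braking system failure [AND]: one cut set from each child combined → 1 × 4 × 1 × 1 = 4 cut set(s).
Minimal cut sets: {A caliper stuck, Auxiliary reservoir faulted, Bleed valve trips, Brake line is inoperative, Forward proportioning valve stuck, Inboard pad sensor stuck, Master cylinder is out, Secondary pad sensor 2 trips}; {A caliper stuck, Aft wheel cylinder is down, Bleed valve trips, Brake line is inoperative, Forward proportioning valve stuck, Inboard pad sensor stuck, Master cylinder is out, Secondary pad sensor 2 trips}; {A caliper stuck, Bleed valve trips, Brake line is inoperative, Forward proportioning valve stuck, Inboard pad sensor stuck, Main ABS modulator stuck, Master cylinder is out, Secondary pad sensor 2 trips}; {A caliper stuck, Bleed valve trips, Brake line is inoperative, Forward proportioning valve stuck, Inboard pad sensor stuck, Master cylinder is out, North booster is inoperative, Secondary pad sensor 2 trips}.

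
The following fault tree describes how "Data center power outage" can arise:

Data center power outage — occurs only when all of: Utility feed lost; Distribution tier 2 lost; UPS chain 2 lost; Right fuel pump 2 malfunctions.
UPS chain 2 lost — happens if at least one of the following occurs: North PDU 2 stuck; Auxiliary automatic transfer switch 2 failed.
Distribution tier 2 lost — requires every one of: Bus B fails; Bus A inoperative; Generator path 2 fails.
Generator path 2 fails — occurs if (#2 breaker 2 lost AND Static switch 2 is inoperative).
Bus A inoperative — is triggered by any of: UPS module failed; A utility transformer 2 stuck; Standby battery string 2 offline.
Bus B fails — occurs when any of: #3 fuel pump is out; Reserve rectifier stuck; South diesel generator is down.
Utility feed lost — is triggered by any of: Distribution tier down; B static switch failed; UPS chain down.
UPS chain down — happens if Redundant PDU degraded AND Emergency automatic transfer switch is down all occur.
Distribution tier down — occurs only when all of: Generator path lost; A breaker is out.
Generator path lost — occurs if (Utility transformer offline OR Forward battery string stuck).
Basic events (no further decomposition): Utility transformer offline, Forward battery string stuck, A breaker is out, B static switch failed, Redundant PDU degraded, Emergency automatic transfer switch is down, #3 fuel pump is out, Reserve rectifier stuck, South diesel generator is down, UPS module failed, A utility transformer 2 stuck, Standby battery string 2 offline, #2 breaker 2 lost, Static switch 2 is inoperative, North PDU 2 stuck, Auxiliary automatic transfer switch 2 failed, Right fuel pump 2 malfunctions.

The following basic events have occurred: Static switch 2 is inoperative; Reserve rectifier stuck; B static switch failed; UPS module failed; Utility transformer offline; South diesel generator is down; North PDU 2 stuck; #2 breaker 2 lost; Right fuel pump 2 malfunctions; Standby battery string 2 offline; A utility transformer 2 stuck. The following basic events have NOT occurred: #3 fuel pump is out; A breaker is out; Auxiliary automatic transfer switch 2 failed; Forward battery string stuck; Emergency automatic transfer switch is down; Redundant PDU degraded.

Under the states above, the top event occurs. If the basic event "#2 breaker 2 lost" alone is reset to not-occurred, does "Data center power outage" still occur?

No

Counterfactual: set "#2 breaker 2 lost" to not occurred.
Generator path lost [OR]: Utility transformer offline=occurs, Forward battery string stuck=not → at least one input occurs → occurs.
Distribution tier down [AND]: Generator path lost=occurs, A breaker is out=not → not all inputs occur → does not occur.
UPS chain down [AND]: Redundant PDU degraded=not, Emergency automatic transfer switch is down=not → not all inputs occur → does not occur.
Utility feed lost [OR]: Distribution tier down=not, B static switch failed=occurs, UPS chain down=not → at least one input occurs → occurs.
Bus B fails [OR]: #3 fuel pump is out=not, Reserve rectifier stuck=occurs, South diesel generator is down=occurs → at least one input occurs → occurs.
Bus A inoperative [OR]: UPS module failed=occurs, A utility transformer 2 stuck=occurs, Standby battery string 2 offline=occurs → at least one input occurs → occurs.
Generator path 2 fails [AND]: #2 breaker 2 lost=not, Static switch 2 is inoperative=occurs → not all inputs occur → does not occur.
Distribution tier 2 lost [AND]: Bus B fails=occurs, Bus A inoperative=occurs, Generator path 2 fails=not → not all inputs occur → does not occur.
UPS chain 2 lost [OR]: North PDU 2 stuck=occurs, Auxiliary automatic transfer switch 2 failed=not → at least one input occurs → occurs.
Data center power outage [AND]: Utility feed lost=occurs, Distribution tier 2 lost=not, UPS chain 2 lost=occurs, Right fuel pump 2 malfunctions=occurs → not all inputs occur → does not occur.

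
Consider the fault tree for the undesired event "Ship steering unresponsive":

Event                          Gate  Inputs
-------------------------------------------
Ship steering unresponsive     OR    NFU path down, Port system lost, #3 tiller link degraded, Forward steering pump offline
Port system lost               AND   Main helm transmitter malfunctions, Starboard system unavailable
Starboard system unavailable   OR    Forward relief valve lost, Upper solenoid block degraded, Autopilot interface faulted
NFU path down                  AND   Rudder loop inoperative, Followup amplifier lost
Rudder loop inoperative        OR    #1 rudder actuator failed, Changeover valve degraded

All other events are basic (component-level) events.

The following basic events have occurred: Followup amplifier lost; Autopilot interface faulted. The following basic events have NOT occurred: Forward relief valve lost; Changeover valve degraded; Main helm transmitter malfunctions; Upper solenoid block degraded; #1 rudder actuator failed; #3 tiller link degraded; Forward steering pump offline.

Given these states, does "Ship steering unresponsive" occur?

No

Rudder loop inoperative [OR]: #1 rudder actuator failed=not, Changeover valve degraded=not → no input occurs → does not occur.
NFU path down [AND]: Rudder loop inoperative=not, Followup amplifier lost=occurs → not all inputs occur → does not occur.
Starboard system unavailable [OR]: Forward relief valve lost=not, Upper solenoid block degraded=not, Autopilot interface faulted=occurs → at least one input occurs → occurs.
Port system lost [AND]: Main helm transmitter malfunctions=not, Starboard system unavailable=occurs → not all inputs occur → does not occur.
Ship steering unresponsive [OR]: NFU path down=not, Port system lost=not, #3 tiller link degraded=not, Forward steering pump offline=not → no input occurs → does not occur.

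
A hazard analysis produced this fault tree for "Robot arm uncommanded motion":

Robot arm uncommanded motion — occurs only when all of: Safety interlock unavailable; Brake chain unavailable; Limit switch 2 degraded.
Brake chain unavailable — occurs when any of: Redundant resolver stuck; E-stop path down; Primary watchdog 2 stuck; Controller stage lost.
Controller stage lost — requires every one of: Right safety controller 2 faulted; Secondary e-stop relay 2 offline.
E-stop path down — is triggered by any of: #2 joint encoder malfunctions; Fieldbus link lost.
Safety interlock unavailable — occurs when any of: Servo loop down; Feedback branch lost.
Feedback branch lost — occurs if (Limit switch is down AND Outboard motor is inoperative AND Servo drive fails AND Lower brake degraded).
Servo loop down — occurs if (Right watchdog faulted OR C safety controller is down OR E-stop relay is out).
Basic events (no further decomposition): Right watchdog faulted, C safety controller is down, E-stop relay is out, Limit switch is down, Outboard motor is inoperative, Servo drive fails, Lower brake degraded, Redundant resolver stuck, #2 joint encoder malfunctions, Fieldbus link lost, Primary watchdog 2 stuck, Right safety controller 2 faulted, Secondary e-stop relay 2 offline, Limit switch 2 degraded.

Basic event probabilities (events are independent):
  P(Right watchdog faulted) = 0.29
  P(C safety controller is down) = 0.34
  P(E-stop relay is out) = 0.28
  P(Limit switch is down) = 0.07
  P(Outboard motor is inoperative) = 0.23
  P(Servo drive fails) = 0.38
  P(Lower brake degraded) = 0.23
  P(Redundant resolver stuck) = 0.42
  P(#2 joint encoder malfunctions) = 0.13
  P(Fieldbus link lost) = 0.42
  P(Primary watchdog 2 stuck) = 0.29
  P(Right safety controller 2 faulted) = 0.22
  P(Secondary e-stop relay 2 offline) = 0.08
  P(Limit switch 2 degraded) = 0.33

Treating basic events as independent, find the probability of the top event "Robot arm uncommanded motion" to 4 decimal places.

0.1741

P(Servo loop down) [OR] = 1 − (1−0.29) × (1−0.34) × (1−0.28) = 0.662608
P(Feedback branch lost) [AND] = 0.07 × 0.23 × 0.38 × 0.23 = 0.001407
P(Safety interlock unavailable) [OR] = 1 − (1−0.662608) × (1−0.001407) = 0.663083
P(E-stop path down) [OR] = 1 − (1−0.13) × (1−0.42) = 0.495400
P(Controller stage lost) [AND] = 0.22 × 0.08 = 0.017600
P(Brake chain unavailable) [OR] = 1 − (1−0.42) × (1−0.495400) × (1−0.29) × (1−0.017600) = 0.795863
P(Robot arm uncommanded motion) [AND] = 0.663083 × 0.795863 × 0.33 = 0.174149
Rounded to 4 decimal places: P(Robot arm uncommanded motion) ≈ 0.1741.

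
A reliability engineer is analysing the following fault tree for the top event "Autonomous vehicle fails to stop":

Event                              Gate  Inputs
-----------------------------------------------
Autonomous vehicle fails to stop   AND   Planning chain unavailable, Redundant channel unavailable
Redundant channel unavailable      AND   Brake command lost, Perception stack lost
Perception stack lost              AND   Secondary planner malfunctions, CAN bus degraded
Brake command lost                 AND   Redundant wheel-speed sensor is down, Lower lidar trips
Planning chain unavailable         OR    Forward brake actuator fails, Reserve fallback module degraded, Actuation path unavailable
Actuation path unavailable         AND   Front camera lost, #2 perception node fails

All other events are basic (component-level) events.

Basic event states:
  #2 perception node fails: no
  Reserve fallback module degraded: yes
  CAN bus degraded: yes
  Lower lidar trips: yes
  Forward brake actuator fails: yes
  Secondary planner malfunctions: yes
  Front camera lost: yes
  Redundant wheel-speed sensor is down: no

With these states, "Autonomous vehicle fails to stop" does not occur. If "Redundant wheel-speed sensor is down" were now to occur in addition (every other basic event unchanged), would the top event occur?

Yes

Counterfactual: set "Redundant wheel-speed sensor is down" to occurred.
Actuation path unavailable [AND]: Front camera lost=occurs, #2 perception node fails=not → not all inputs occur → does not occur.
Planning chain unavailable [OR]: Forward brake actuator fails=occurs, Reserve fallback module degraded=occurs, Actuation path unavailable=not → at least one input occurs → occurs.
Brake command lost [AND]: Redundant wheel-speed sensor is down=occurs, Lower lidar trips=occurs → all inputs occur → occurs.
Perception stack lost [AND]: Secondary planner malfunctions=occurs, CAN bus degraded=occurs → all inputs occur → occurs.
Redundant channel unavailable [AND]: Brake command lost=occurs, Perception stack lost=occurs → all inputs occur → occurs.
Autonomous vehicle fails to stop [AND]: Planning chain unavailable=occurs, Redundant channel unavailable=occurs → all inputs occur → occurs.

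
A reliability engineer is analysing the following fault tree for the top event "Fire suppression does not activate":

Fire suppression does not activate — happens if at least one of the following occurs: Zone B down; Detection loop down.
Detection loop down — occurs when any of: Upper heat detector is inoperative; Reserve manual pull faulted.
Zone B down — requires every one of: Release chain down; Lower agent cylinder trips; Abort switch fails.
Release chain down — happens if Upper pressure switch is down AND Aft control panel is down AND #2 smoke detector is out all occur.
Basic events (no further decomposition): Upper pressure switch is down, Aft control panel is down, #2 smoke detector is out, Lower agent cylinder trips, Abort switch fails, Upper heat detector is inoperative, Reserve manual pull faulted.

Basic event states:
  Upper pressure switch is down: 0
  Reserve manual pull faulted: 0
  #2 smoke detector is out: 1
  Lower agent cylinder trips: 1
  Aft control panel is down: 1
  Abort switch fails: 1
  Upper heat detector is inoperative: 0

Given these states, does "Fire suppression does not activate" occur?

No

Release chain down [AND]: Upper pressure switch is down=not, Aft control panel is down=occurs, #2 smoke detector is out=occurs → not all inputs occur → does not occur.
Zone B down [AND]: Release chain down=not, Lower agent cylinder trips=occurs, Abort switch fails=occurs → not all inputs occur → does not occur.
Detection loop down [OR]: Upper heat detector is inoperative=not, Reserve manual pull faulted=not → no input occurs → does not occur.
Fire suppression does not activate [OR]: Zone B down=not, Detection loop down=not → no input occurs → does not occur.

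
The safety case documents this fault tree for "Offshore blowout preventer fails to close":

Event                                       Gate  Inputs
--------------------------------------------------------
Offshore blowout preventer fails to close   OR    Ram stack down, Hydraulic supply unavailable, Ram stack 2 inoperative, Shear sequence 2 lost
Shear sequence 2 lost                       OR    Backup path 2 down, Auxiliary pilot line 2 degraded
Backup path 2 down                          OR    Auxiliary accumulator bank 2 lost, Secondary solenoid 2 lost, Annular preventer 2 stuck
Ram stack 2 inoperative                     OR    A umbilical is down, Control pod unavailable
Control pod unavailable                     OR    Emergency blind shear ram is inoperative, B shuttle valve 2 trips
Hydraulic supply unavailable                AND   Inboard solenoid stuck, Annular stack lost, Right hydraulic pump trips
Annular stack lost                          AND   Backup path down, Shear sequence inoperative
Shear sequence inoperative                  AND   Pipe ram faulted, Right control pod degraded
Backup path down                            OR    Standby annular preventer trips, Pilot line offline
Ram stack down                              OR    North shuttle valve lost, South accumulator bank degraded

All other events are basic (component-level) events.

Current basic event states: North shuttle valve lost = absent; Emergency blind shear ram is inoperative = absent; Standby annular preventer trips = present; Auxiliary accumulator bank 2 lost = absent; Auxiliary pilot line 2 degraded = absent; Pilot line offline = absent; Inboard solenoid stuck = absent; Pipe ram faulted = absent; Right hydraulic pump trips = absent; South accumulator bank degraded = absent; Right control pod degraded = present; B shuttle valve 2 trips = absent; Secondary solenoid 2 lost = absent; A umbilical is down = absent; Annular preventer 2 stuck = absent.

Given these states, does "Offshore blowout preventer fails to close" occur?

Ram stack down [OR]: North shuttle valve lost=not, South accumulator bank degraded=not → no input occurs → does not occur.
Backup path down [OR]: Standby annular preventer trips=occurs, Pilot line offline=not → at least one input occurs → occurs.
Shear sequence inoperative [AND]: Pipe ram faulted=not, Right control pod degraded=occurs → not all inputs occur → does not occur.
Annular stack lost [AND]: Backup path down=occurs, Shear sequence inoperative=not → not all inputs occur → does not occur.
Hydraulic supply unavailable [AND]: Inboard solenoid stuck=not, Annular stack lost=not, Right hydraulic pump trips=not → not all inputs occur → does not occur.
Control pod unavailable [OR]: Emergency blind shear ram is inoperative=not, B shuttle valve 2 trips=not → no input occurs → does not occur.
Ram stack 2 inoperative [OR]: A umbilical is down=not, Control pod unavailable=not → no input occurs → does not occur.
Backup path 2 down [OR]: Auxiliary accumulator bank 2 lost=not, Secondary solenoid 2 lost=not, Annular preventer 2 stuck=not → no input occurs → does not occur.
Shear sequence 2 lost [OR]: Backup path 2 down=not, Auxiliary pilot line 2 degraded=not → no input occurs → does not occur.
Offshore blowout preventer fails to close [OR]: Ram stack down=not, Hydraulic supply unavailable=not, Ram stack 2 inoperative=not, Shear sequence 2 lost=not → no input occurs → does not occur.

No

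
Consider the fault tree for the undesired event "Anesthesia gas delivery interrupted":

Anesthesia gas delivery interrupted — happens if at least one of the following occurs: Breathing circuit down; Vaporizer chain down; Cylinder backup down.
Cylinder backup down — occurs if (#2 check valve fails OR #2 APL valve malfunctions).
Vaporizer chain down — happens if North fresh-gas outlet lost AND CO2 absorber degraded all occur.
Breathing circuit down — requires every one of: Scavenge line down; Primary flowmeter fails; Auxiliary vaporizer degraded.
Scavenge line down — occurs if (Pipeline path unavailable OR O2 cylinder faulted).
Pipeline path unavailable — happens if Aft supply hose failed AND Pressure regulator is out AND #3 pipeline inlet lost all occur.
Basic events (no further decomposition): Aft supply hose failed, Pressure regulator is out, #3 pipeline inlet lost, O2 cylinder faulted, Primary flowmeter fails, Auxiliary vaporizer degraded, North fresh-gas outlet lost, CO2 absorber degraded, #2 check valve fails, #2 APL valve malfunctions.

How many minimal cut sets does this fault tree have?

Pipeline path unavailable [AND]: one cut set from each child combined → 1 × 1 × 1 = 1 cut set(s).
Scavenge line down [OR]: union of children's cut sets → 2 cut set(s).
Breathing circuit down [AND]: one cut set from each child combined → 2 × 1 × 1 = 2 cut set(s).
Vaporizer chain down [AND]: one cut set from each child combined → 1 × 1 = 1 cut set(s).
Cylinder backup down [OR]: union of children's cut sets → 2 cut set(s).
Anesthesia gas delivery interrupted [OR]: union of children's cut sets → 5 cut set(s).
Minimal cut sets: {#3 pipeline inlet lost, Aft supply hose failed, Auxiliary vaporizer degraded, Pressure regulator is out, Primary flowmeter fails}; {Auxiliary vaporizer degraded, O2 cylinder faulted, Primary flowmeter fails}; {CO2 absorber degraded, North fresh-gas outlet lost}; {#2 check valve fails}; {#2 APL valve malfunctions}.

5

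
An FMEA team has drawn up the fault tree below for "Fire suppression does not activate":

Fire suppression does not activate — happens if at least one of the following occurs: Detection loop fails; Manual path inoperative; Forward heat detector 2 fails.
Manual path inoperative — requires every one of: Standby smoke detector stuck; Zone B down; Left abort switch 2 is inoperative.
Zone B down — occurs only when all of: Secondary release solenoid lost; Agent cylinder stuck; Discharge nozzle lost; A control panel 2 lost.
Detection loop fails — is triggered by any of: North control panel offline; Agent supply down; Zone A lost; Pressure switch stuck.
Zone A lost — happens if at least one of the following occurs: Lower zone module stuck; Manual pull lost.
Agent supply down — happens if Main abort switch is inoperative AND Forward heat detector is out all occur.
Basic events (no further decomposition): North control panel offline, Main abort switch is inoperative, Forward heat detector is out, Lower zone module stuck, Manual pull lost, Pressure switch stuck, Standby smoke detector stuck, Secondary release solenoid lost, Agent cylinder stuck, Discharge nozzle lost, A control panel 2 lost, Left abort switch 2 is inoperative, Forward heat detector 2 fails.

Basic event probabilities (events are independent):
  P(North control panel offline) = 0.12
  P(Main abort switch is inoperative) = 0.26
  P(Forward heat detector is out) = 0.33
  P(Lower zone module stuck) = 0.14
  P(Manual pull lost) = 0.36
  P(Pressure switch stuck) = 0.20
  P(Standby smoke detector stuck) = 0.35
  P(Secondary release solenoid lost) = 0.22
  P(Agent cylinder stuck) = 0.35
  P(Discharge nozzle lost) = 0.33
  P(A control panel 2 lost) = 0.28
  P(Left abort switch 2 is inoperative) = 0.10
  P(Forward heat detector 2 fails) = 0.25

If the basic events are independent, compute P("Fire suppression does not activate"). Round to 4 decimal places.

P(Agent supply down) [AND] = 0.26 × 0.33 = 0.085800
P(Zone A lost) [OR] = 1 − (1−0.14) × (1−0.36) = 0.449600
P(Detection loop fails) [OR] = 1 − (1−0.12) × (1−0.085800) × (1−0.449600) × (1−0.20) = 0.645764
P(Zone B down) [AND] = 0.22 × 0.35 × 0.33 × 0.28 = 0.007115
P(Manual path inoperative) [AND] = 0.35 × 0.007115 × 0.10 = 0.000249
P(Fire suppression does not activate) [OR] = 1 − (1−0.645764) × (1−0.000249) × (1−0.25) = 0.734389
Rounded to 4 decimal places: P(Fire suppression does not activate) ≈ 0.7344.

0.7344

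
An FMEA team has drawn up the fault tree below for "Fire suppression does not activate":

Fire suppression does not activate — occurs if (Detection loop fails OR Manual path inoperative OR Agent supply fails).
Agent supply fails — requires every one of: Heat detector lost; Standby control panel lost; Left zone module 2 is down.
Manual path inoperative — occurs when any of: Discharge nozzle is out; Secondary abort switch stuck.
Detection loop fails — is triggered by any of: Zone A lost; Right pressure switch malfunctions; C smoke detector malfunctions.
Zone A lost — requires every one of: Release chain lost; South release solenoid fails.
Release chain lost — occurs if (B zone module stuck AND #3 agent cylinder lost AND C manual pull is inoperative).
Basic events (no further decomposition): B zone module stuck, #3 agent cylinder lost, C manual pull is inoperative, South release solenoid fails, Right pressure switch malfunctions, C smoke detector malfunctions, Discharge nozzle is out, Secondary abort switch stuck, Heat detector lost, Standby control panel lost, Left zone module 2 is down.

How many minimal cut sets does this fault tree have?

6

Release chain lost [AND]: one cut set from each child combined → 1 × 1 × 1 = 1 cut set(s).
Zone A lost [AND]: one cut set from each child combined → 1 × 1 = 1 cut set(s).
Detection loop fails [OR]: union of children's cut sets → 3 cut set(s).
Manual path inoperative [OR]: union of children's cut sets → 2 cut set(s).
Agent supply fails [AND]: one cut set from each child combined → 1 × 1 × 1 = 1 cut set(s).
Fire suppression does not activate [OR]: union of children's cut sets → 6 cut set(s).
Minimal cut sets: {#3 agent cylinder lost, B zone module stuck, C manual pull is inoperative, South release solenoid fails}; {Right pressure switch malfunctions}; {C smoke detector malfunctions}; {Discharge nozzle is out}; {Secondary abort switch stuck}; {Heat detector lost, Left zone module 2 is down, Standby control panel lost}.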